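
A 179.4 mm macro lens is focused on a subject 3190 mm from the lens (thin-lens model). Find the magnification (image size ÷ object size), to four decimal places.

Thin lens: 1/f = 1/dₒ + 1/dᵢ → 1/dᵢ = 1/179.4 − 1/3190 = 0.0052607 mm⁻¹, so dᵢ ≈ 190.0903 mm.
Magnification m = dᵢ/dₒ = 190.0903/3190 ≈ 0.05959.

0.0596×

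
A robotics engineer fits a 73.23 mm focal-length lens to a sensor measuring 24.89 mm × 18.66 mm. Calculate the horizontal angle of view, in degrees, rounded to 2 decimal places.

19.29°

Angle of view α = 2·arctan(w/2f) with w = 24.89 mm and f = 73.23 mm.
w/2f = 0.16994; arctan(0.16994) ≈ 9.6449°, so α ≈ 19.2899°.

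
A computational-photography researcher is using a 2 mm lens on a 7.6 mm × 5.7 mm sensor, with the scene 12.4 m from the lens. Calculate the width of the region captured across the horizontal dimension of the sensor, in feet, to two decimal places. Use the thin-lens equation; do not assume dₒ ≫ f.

154.57 ft

dₒ: 12.4 m = 12400 mm.
Similar triangles through the lens centre give W/dₒ = w/dᵢ; with 1/f = 1/dₒ + 1/dᵢ this gives W = w·(dₒ − f)/f.
W = 7.6 mm × (12400 − 2) / 2 = 7.6 × 6199.0000 ≈ 47112.400 mm = 47112.400/304.8 ft = 154.568 ft.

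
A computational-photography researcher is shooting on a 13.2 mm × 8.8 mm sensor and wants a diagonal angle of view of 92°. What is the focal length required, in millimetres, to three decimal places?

7.660 mm

Sensor diagonal = √(13.2² + 8.8²) = √251.6800 ≈ 15.8644 mm.
From α = 2·arctan(d/2f) we get f = d / (2·tan(α/2)).
With d = 15.8644 mm and α/2 = 46°, tan(α/2) ≈ 1.03553, so f ≈ 15.8644 / 2.07106 ≈ 7.6600 mm.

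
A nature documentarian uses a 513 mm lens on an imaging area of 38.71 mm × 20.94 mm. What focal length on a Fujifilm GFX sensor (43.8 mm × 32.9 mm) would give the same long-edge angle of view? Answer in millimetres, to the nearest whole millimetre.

580 mm

Equal angle of view means equal width/f ratio, so f₂ = f₁ · (width₂/width₁) = 513 × 43.8/38.71.
f₂ = 513 × 1.13149 ≈ 580.455 mm.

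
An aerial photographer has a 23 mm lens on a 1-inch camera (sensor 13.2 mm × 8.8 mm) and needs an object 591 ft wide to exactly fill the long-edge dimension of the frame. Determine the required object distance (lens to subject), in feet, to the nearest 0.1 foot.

W: 591 ft × 304.8 mm/ft = 180136.79 mm.
Magnification m = w/W = dᵢ/dₒ; combined with 1/f = 1/dₒ + 1/dᵢ this gives dₒ = f·(1 + W/w).
dₒ = 23 mm × (1 + 180137/13.2) = 23 × 13647.7268 ≈ 313897.717 mm = 313897.717/304.8 ft = 1029.85 ft.

1029.8 ft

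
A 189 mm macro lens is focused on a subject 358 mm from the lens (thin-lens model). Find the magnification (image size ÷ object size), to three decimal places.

1.118×

Thin lens: 1/f = 1/dₒ + 1/dᵢ → 1/dᵢ = 1/189 − 1/358 = 0.0024977 mm⁻¹, so dᵢ ≈ 400.3669 mm.
Magnification m = dᵢ/dₒ = 400.3669/358 ≈ 1.11834.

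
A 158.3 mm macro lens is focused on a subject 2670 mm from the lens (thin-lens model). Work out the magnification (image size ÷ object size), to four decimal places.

0.0630×

Thin lens: 1/f = 1/dₒ + 1/dᵢ → 1/dᵢ = 1/158.3 − 1/2670 = 0.0059426 mm⁻¹, so dᵢ ≈ 168.2769 mm.
Magnification m = dᵢ/dₒ = 168.2769/2670 ≈ 0.06303.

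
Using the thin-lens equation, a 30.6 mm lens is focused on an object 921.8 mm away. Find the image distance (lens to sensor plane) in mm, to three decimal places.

31.651 mm

1/dᵢ = 1/f − 1/dₒ = 1/30.6 − 1/921.8 = 0.0315949 mm⁻¹.
dᵢ = 1/0.0315949 ≈ 31.6507 mm.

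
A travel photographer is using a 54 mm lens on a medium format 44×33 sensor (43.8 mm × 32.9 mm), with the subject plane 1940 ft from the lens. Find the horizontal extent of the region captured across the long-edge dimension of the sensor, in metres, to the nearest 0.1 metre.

dₒ: 1940 ft × 304.8 mm/ft = 591311.98 mm.
Similar triangles through the lens centre give W/dₒ = w/dᵢ; with 1/f = 1/dₒ + 1/dᵢ this gives W = w·(dₒ − f)/f.
W = 43.8 mm × (591312 − 54) / 54 = 43.8 × 10949.2219 ≈ 479575.918 mm = 479.576 m.

479.6 m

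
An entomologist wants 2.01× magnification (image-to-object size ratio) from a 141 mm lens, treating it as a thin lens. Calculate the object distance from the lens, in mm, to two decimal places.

With m = dᵢ/dₒ and 1/f = 1/dₒ + 1/dᵢ, substituting dᵢ = m·dₒ gives 1/f = (1 + 1/m)/dₒ, hence dₒ = f·(1 + 1/m).
dₒ = 141 × (1 + 1/2.01) = 141 × 1.49751 ≈ 211.149 mm.

211.15 mm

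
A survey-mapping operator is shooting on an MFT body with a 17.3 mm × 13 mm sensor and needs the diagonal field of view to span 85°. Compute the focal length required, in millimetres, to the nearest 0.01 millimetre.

Sensor diagonal = √(17.3² + 13²) = √468.2900 ≈ 21.6400 mm.
From α = 2·arctan(d/2f) we get f = d / (2·tan(α/2)).
With d = 21.6400 mm and α/2 = 42.5°, tan(α/2) ≈ 0.91633, so f ≈ 21.6400 / 1.83266 ≈ 11.8080 mm.

11.81 mm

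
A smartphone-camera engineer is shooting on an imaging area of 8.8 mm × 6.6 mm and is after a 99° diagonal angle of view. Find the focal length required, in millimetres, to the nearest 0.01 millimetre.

Sensor diagonal = √(8.8² + 6.6²) = √121.0000 ≈ 11.0000 mm.
From α = 2·arctan(d/2f) we get f = d / (2·tan(α/2)).
With d = 11.0000 mm and α/2 = 49.5°, tan(α/2) ≈ 1.17085, so f ≈ 11.0000 / 2.34170 ≈ 4.6974 mm.

4.70 mm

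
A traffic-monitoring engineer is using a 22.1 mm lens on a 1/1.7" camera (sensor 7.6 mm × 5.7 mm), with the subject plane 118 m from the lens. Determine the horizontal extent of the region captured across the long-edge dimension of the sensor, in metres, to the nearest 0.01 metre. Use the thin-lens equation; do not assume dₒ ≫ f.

40.57 m

dₒ: 118 m = 118000 mm.
Similar triangles through the lens centre give W/dₒ = w/dᵢ; with 1/f = 1/dₒ + 1/dᵢ this gives W = w·(dₒ − f)/f.
W = 7.6 mm × (118000 − 22.1) / 22.1 = 7.6 × 5338.3665 ≈ 40571.586 mm = 40.5716 m.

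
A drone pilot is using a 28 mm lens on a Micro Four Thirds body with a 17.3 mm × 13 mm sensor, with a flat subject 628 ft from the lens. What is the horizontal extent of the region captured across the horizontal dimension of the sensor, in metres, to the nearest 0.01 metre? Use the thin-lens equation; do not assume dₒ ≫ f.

118.25 m

dₒ: 628 ft × 304.8 mm/ft = 191414.39 mm.
Similar triangles through the lens centre give W/dₒ = w/dᵢ; with 1/f = 1/dₒ + 1/dᵢ this gives W = w·(dₒ − f)/f.
W = 17.3 mm × (191414 − 28) / 28 = 17.3 × 6835.2284 ≈ 118249.451 mm = 118.249 m.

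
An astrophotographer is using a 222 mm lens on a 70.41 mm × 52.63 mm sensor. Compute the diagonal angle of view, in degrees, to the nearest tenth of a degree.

Sensor diagonal = √(70.41² + 52.63²) = √7727.4850 ≈ 87.9061 mm.
Angle of view α = 2·arctan(d/2f) with d = 87.9061 mm and f = 222 mm.
d/2f = 0.19799; arctan(0.19799) ≈ 11.1990°, so α ≈ 22.3980°.

22.4°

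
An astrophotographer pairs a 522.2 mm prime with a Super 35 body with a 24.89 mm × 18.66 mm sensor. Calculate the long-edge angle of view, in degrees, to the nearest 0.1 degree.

Angle of view α = 2·arctan(w/2f) with w = 24.89 mm and f = 522.2 mm.
w/2f = 0.02383; arctan(0.02383) ≈ 1.3652°, so α ≈ 2.7304°.

2.7°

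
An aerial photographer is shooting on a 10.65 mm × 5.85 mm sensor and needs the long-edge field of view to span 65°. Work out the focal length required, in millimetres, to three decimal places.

8.359 mm

From α = 2·arctan(w/2f) we get f = w / (2·tan(α/2)).
With w = 10.65 mm and α/2 = 32.5°, tan(α/2) ≈ 0.63707, so f ≈ 10.65 / 1.27414 ≈ 8.3586 mm.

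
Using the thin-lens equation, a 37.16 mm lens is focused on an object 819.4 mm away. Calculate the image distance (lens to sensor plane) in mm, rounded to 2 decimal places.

1/dᵢ = 1/f − 1/dₒ = 1/37.16 − 1/819.4 = 0.0256903 mm⁻¹.
dᵢ = 1/0.0256903 ≈ 38.9253 mm.

38.93 mm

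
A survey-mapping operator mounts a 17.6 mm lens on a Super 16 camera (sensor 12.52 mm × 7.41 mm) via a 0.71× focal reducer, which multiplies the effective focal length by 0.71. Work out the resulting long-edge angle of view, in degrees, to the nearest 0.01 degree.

Effective focal length f = 17.6 × 0.71 = 12.496 mm.
α = 2·arctan(12.52 / (2 × 12.496)) = 2·arctan(0.50096) ≈ 53.2181°.

53.22°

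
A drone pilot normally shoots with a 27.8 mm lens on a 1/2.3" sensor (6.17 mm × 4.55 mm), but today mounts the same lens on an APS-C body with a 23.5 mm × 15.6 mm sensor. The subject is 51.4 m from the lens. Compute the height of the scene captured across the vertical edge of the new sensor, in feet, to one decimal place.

94.6 ft

The focal length stays 27.8 mm; the relevant sensor dimension is now h = 15.6 mm. Object distance dₒ = 51.4 m = 51400 mm.
Thin-lens field height W = h·(dₒ − f)/f = 15.6 × (51400 − 27.8)/27.8 ≈ 28827.565 mm = 28827.565/304.8 ft = 94.5786 ft.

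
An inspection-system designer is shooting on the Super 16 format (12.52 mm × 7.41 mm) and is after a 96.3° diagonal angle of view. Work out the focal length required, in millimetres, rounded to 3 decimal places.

6.515 mm

Sensor diagonal = √(12.52² + 7.41²) = √211.6585 ≈ 14.5485 mm.
From α = 2·arctan(d/2f) we get f = d / (2·tan(α/2)).
With d = 14.5485 mm and α/2 = 48.15°, tan(α/2) ≈ 1.11648, so f ≈ 14.5485 / 2.23295 ≈ 6.5154 mm.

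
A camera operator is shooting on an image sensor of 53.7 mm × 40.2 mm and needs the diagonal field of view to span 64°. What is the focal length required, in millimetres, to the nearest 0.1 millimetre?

53.7 mm

Sensor diagonal = √(53.7² + 40.2²) = √4499.7300 ≈ 67.0800 mm.
From α = 2·arctan(d/2f) we get f = d / (2·tan(α/2)).
With d = 67.0800 mm and α/2 = 32°, tan(α/2) ≈ 0.62487, so f ≈ 67.0800 / 1.24974 ≈ 53.6752 mm.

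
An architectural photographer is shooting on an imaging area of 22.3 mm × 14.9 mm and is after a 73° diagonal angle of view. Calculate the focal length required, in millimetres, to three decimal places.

18.122 mm

Sensor diagonal = √(22.3² + 14.9²) = √719.3000 ≈ 26.8198 mm.
From α = 2·arctan(d/2f) we get f = d / (2·tan(α/2)).
With d = 26.8198 mm and α/2 = 36.5°, tan(α/2) ≈ 0.73996, so f ≈ 26.8198 / 1.47992 ≈ 18.1224 mm.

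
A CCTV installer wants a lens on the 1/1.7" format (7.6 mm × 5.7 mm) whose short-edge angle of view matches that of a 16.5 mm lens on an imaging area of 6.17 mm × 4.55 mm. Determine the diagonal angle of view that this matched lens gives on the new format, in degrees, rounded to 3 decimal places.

Equal short-edge AOV ⇒ f₂ = f₁ · 5.7/4.55 = 16.5 × 1.25275 ≈ 20.6703 mm.
Sensor diagonal = √(7.6² + 5.7²) = √90.2500 ≈ 9.5000 mm.
Diagonal AOV on the new format = 2·arctan(9.5000 / (2 × 20.6703)) = 2·arctan(0.22980) ≈ 25.8835°.

25.884°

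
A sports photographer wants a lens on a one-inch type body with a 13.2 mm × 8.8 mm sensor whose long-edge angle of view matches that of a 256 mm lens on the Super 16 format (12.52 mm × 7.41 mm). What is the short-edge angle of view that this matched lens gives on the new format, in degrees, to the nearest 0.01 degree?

1.87°

Equal long-edge AOV ⇒ f₂ = f₁ · 13.2/12.52 = 256 × 1.05431 ≈ 269.9042 mm.
Short-edge AOV on the new format = 2·arctan(8.8 / (2 × 269.9042)) = 2·arctan(0.01630) ≈ 1.8679°.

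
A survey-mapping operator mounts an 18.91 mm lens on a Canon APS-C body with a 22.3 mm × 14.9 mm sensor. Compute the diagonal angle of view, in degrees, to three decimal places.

Sensor diagonal = √(22.3² + 14.9²) = √719.3000 ≈ 26.8198 mm.
Angle of view α = 2·arctan(d/2f) with d = 26.8198 mm and f = 18.91 mm.
d/2f = 0.70914; arctan(0.70914) ≈ 35.3421°, so α ≈ 70.6841°.

70.684°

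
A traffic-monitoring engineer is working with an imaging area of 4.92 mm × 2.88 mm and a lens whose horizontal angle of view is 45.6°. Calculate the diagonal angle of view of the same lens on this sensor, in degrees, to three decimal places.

51.940°

From the horizontal AOV: f = 4.92 / (2·tan(22.8°)) = 4.92 / 0.84072 ≈ 5.8521 mm.
Sensor diagonal = √(4.92² + 2.88²) = √32.5008 ≈ 5.7009 mm.
Diagonal AOV = 2·arctan(5.7009 / (2 × 5.8521)) = 2·arctan(0.48708) ≈ 51.9400°.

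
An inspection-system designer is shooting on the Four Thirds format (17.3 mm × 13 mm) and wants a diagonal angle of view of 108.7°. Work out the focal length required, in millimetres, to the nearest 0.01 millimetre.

Sensor diagonal = √(17.3² + 13²) = √468.2900 ≈ 21.6400 mm.
From α = 2·arctan(d/2f) we get f = d / (2·tan(α/2)).
With d = 21.6400 mm and α/2 = 54.35°, tan(α/2) ≈ 1.39421, so f ≈ 21.6400 / 2.78843 ≈ 7.7607 mm.

7.76 mm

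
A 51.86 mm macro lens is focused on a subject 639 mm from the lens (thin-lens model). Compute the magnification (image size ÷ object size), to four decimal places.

0.0883×

Thin lens: 1/f = 1/dₒ + 1/dᵢ → 1/dᵢ = 1/51.86 − 1/639 = 0.0177177 mm⁻¹, so dᵢ ≈ 56.4406 mm.
Magnification m = dᵢ/dₒ = 56.4406/639 ≈ 0.08833.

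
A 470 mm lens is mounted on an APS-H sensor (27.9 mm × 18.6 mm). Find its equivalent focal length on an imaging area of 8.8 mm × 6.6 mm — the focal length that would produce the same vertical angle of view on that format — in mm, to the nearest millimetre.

167 mm

Equal angle of view means equal height/f ratio, so f₂ = f₁ · (height₂/height₁) = 470 × 6.6/18.6.
f₂ = 470 × 0.35484 ≈ 166.774 mm.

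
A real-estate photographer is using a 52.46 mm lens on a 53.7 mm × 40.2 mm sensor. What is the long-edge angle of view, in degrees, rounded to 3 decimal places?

54.208°

Angle of view α = 2·arctan(w/2f) with w = 53.7 mm and f = 52.46 mm.
w/2f = 0.51182; arctan(0.51182) ≈ 27.1042°, so α ≈ 54.2084°.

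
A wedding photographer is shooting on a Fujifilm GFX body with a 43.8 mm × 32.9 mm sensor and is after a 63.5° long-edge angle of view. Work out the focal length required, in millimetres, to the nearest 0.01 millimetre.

35.39 mm

From α = 2·arctan(w/2f) we get f = w / (2·tan(α/2)).
With w = 43.8 mm and α/2 = 31.75°, tan(α/2) ≈ 0.61882, so f ≈ 43.8 / 1.23764 ≈ 35.3900 mm.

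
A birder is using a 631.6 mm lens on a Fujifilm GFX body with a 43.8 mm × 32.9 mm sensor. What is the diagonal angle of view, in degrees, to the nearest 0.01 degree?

Sensor diagonal = √(43.8² + 32.9²) = √3000.8500 ≈ 54.7800 mm.
Angle of view α = 2·arctan(d/2f) with d = 54.7800 mm and f = 631.6 mm.
d/2f = 0.04337; arctan(0.04337) ≈ 2.4831°, so α ≈ 4.9663°.

4.97°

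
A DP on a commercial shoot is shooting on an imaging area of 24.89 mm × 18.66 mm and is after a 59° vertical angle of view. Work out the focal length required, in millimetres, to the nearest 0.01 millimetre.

From α = 2·arctan(h/2f) we get f = h / (2·tan(α/2)).
With h = 18.66 mm and α/2 = 29.5°, tan(α/2) ≈ 0.56577, so f ≈ 18.66 / 1.13155 ≈ 16.4907 mm.

16.49 mm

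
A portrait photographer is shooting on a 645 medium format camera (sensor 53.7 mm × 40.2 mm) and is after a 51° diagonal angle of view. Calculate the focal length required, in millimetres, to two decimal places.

Sensor diagonal = √(53.7² + 40.2²) = √4499.7300 ≈ 67.0800 mm.
From α = 2·arctan(d/2f) we get f = d / (2·tan(α/2)).
With d = 67.0800 mm and α/2 = 25.5°, tan(α/2) ≈ 0.47698, so f ≈ 67.0800 / 0.95395 ≈ 70.3181 mm.

70.32 mm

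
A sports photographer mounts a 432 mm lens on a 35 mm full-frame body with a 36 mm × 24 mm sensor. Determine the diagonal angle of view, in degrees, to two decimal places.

5.73°

Sensor diagonal = √(36² + 24²) = √1872.0000 ≈ 43.2666 mm.
Angle of view α = 2·arctan(d/2f) with d = 43.2666 mm and f = 432 mm.
d/2f = 0.05008; arctan(0.05008) ≈ 2.8668°, so α ≈ 5.7336°.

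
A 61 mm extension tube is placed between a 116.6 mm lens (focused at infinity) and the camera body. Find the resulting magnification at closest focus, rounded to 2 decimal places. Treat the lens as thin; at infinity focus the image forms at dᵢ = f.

0.52×

The tube moves the image plane from f to f + e, so dᵢ = 116.6 + 61 = 177.6 mm. Focus is achieved when 1/f = 1/dₒ + 1/dᵢ, giving dₒ = 1/(1/f − 1/(f+e)).
Magnification m = dᵢ/dₒ = (f+e)·(1/f − 1/(f+e)) = e/f = 61/116.6 ≈ 0.5232.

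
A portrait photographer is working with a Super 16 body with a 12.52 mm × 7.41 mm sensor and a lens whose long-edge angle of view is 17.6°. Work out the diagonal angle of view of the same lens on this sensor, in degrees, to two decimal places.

From the long-edge AOV: f = 12.52 / (2·tan(8.8°)) = 12.52 / 0.30962 ≈ 40.4371 mm.
Sensor diagonal = √(12.52² + 7.41²) = √211.6585 ≈ 14.5485 mm.
Diagonal AOV = 2·arctan(14.5485 / (2 × 40.4371)) = 2·arctan(0.17989) ≈ 20.3958°.

20.40°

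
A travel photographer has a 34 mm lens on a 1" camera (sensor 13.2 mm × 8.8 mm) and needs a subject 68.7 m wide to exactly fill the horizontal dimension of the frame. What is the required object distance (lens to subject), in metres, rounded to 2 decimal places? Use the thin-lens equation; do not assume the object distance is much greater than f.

W: 68.7 m = 68700 mm.
Magnification m = w/W = dᵢ/dₒ; combined with 1/f = 1/dₒ + 1/dᵢ this gives dₒ = f·(1 + W/w).
dₒ = 34 mm × (1 + 68700/13.2) = 34 × 5205.5455 ≈ 176988.545 mm = 176.989 m.

176.99 m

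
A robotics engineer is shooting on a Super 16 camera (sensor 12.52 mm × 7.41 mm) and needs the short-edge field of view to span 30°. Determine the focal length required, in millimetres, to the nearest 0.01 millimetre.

From α = 2·arctan(h/2f) we get f = h / (2·tan(α/2)).
With h = 7.41 mm and α/2 = 15°, tan(α/2) ≈ 0.26795, so f ≈ 7.41 / 0.53590 ≈ 13.8272 mm.

13.83 mm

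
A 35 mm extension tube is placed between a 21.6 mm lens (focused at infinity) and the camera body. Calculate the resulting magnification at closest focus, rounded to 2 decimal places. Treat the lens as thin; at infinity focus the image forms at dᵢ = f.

The tube moves the image plane from f to f + e, so dᵢ = 21.6 + 35 = 56.6 mm. Focus is achieved when 1/f = 1/dₒ + 1/dᵢ, giving dₒ = 1/(1/f − 1/(f+e)).
Magnification m = dᵢ/dₒ = (f+e)·(1/f − 1/(f+e)) = e/f = 35/21.6 ≈ 1.6204.

1.62×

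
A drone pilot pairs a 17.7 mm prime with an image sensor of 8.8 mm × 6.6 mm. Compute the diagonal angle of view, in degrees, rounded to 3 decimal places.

Sensor diagonal = √(8.8² + 6.6²) = √121.0000 ≈ 11.0000 mm.
Angle of view α = 2·arctan(d/2f) with d = 11.0000 mm and f = 17.7 mm.
d/2f = 0.31073; arctan(0.31073) ≈ 17.2618°, so α ≈ 34.5236°.

34.524°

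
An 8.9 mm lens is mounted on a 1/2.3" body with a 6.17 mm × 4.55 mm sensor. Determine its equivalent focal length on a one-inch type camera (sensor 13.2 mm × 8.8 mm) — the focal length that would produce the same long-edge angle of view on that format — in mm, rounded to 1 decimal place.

Equal angle of view means equal width/f ratio, so f₂ = f₁ · (width₂/width₁) = 8.9 × 13.2/6.17.
f₂ = 8.9 × 2.13938 ≈ 19.041 mm.

19.0 mm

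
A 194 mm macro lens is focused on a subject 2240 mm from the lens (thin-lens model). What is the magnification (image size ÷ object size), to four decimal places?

Thin lens: 1/f = 1/dₒ + 1/dᵢ → 1/dᵢ = 1/194 − 1/2240 = 0.0047082 mm⁻¹, so dᵢ ≈ 212.3949 mm.
Magnification m = dᵢ/dₒ = 212.3949/2240 ≈ 0.09482.

0.0948×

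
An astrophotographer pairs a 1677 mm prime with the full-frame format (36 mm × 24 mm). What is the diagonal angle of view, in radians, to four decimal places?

0.0258 rad

Sensor diagonal = √(36² + 24²) = √1872.0000 ≈ 43.2666 mm.
Angle of view α = 2·arctan(d/2f) with d = 43.2666 mm and f = 1677 mm.
d/2f = 0.01290; arctan(0.01290) ≈ 0.0129 rad, so α ≈ 0.0258 rad.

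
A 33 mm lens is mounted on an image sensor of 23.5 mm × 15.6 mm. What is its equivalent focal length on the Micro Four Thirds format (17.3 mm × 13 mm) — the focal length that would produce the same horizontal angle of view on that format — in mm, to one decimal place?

24.3 mm

Equal angle of view means equal width/f ratio, so f₂ = f₁ · (width₂/width₁) = 33 × 17.3/23.5.
f₂ = 33 × 0.73617 ≈ 24.294 mm.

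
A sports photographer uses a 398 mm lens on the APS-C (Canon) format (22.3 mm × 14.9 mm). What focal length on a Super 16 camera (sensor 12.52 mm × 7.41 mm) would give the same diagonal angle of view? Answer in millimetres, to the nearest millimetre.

216 mm

Sensor diagonal = √(22.3² + 14.9²) = √719.3000 ≈ 26.8198 mm.
Sensor diagonal = √(12.52² + 7.41²) = √211.6585 ≈ 14.5485 mm.
Equal angle of view means equal diagonal/f ratio, so f₂ = f₁ · (diagonal₂/diagonal₁) = 398 × 14.5485/26.8198.
f₂ = 398 × 0.54245 ≈ 215.897 mm.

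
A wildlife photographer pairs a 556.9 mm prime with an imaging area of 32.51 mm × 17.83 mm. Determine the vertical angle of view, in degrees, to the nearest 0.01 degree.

1.83°

Angle of view α = 2·arctan(h/2f) with h = 17.83 mm and f = 556.9 mm.
h/2f = 0.01601; arctan(0.01601) ≈ 0.9171°, so α ≈ 1.8343°.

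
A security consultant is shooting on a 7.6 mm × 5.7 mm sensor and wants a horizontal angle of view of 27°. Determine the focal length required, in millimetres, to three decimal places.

15.828 mm

From α = 2·arctan(w/2f) we get f = w / (2·tan(α/2)).
With w = 7.6 mm and α/2 = 13.5°, tan(α/2) ≈ 0.24008, so f ≈ 7.6 / 0.48016 ≈ 15.8281 mm.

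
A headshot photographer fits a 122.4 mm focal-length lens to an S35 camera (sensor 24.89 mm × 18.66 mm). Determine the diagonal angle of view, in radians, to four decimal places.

Sensor diagonal = √(24.89² + 18.66²) = √967.7077 ≈ 31.1080 mm.
Angle of view α = 2·arctan(d/2f) with d = 31.1080 mm and f = 122.4 mm.
d/2f = 0.12708; arctan(0.12708) ≈ 0.1264 rad, so α ≈ 0.2528 rad.

0.2528 rad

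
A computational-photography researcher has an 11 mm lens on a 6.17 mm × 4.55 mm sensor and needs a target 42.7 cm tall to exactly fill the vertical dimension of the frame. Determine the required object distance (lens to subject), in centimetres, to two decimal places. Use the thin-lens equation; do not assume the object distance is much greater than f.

W: 42.7 cm = 427 mm.
Magnification m = h/W = dᵢ/dₒ; combined with 1/f = 1/dₒ + 1/dᵢ this gives dₒ = f·(1 + W/h).
dₒ = 11 mm × (1 + 427/4.55) = 11 × 94.8462 ≈ 1043.308 mm = 104.331 cm.

104.33 cm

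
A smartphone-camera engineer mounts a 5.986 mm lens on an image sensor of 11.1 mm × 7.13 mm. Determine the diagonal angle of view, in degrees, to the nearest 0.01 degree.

Sensor diagonal = √(11.1² + 7.13²) = √174.0469 ≈ 13.1927 mm.
Angle of view α = 2·arctan(d/2f) with d = 13.1927 mm and f = 5.986 mm.
d/2f = 1.10196; arctan(1.10196) ≈ 47.7771°, so α ≈ 95.5542°.

95.55°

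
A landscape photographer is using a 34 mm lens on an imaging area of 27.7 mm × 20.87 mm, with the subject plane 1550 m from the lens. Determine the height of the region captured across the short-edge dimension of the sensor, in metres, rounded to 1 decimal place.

951.4 m

dₒ: 1550 m = 1.55e+06 mm.
Similar triangles through the lens centre give W/dₒ = h/dᵢ; with 1/f = 1/dₒ + 1/dᵢ this gives W = h·(dₒ − f)/f.
W = 20.87 mm × (1.55e+06 − 34) / 34 = 20.87 × 45587.2353 ≈ 951405.601 mm = 951.406 m.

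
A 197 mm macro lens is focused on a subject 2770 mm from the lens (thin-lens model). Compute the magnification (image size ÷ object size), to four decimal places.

0.0766×

Thin lens: 1/f = 1/dₒ + 1/dᵢ → 1/dᵢ = 1/197 − 1/2770 = 0.0047151 mm⁻¹, so dᵢ ≈ 212.0832 mm.
Magnification m = dᵢ/dₒ = 212.0832/2770 ≈ 0.07656.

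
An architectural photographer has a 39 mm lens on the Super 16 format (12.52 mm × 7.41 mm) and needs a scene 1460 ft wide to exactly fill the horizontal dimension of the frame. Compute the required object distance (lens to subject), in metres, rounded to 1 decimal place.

1386.2 m

W: 1460 ft × 304.8 mm/ft = 445007.99 mm.
Magnification m = w/W = dᵢ/dₒ; combined with 1/f = 1/dₒ + 1/dᵢ this gives dₒ = f·(1 + W/w).
dₒ = 39 mm × (1 + 445008/12.52) = 39 × 35544.7688 ≈ 1386245.984 mm = 1386.25 m.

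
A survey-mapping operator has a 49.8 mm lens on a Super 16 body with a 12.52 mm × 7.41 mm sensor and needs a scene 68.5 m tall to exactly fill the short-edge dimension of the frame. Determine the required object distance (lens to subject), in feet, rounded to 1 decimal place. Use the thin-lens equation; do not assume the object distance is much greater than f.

1510.5 ft

W: 68.5 m = 68500 mm.
Magnification m = h/W = dᵢ/dₒ; combined with 1/f = 1/dₒ + 1/dᵢ this gives dₒ = f·(1 + W/h).
dₒ = 49.8 mm × (1 + 68500/7.41) = 49.8 × 9245.2645 ≈ 460414.172 mm = 460414.172/304.8 ft = 1510.55 ft.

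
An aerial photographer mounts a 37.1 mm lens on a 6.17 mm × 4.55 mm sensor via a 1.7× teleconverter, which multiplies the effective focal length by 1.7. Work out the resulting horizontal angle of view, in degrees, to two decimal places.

5.60°

Effective focal length f = 37.1 × 1.7 = 63.07 mm.
α = 2·arctan(6.17 / (2 × 63.07)) = 2·arctan(0.04891) ≈ 5.6007°.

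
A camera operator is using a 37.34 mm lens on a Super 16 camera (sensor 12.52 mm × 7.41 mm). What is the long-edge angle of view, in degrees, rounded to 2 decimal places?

Angle of view α = 2·arctan(w/2f) with w = 12.52 mm and f = 37.34 mm.
w/2f = 0.16765; arctan(0.16765) ≈ 9.5171°, so α ≈ 19.0341°.

19.03°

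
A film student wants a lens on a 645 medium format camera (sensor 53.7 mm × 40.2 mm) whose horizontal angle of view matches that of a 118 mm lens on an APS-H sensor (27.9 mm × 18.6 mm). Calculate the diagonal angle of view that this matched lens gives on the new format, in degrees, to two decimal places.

Equal horizontal AOV ⇒ f₂ = f₁ · 53.7/27.9 = 118 × 1.92473 ≈ 227.1183 mm.
Sensor diagonal = √(53.7² + 40.2²) = √4499.7300 ≈ 67.0800 mm.
Diagonal AOV on the new format = 2·arctan(67.0800 / (2 × 227.1183)) = 2·arctan(0.14768) ≈ 16.8010°.

16.80°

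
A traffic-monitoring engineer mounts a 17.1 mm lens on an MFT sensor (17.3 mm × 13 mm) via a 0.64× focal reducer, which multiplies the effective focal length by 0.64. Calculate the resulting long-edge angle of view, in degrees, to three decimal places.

Effective focal length f = 17.1 × 0.64 = 10.944 mm.
α = 2·arctan(17.3 / (2 × 10.944)) = 2·arctan(0.79039) ≈ 76.6448°.

76.645°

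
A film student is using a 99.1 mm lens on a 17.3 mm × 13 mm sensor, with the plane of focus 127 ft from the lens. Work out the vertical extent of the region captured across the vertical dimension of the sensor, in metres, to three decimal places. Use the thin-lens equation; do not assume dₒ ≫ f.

dₒ: 127 ft × 304.8 mm/ft = 38709.60 mm.
Similar triangles through the lens centre give W/dₒ = h/dᵢ; with 1/f = 1/dₒ + 1/dᵢ this gives W = h·(dₒ − f)/f.
W = 13 mm × (38709.6 − 99.1) / 99.1 = 13 × 389.6115 ≈ 5064.949 mm = 5.06495 m.

5.065 m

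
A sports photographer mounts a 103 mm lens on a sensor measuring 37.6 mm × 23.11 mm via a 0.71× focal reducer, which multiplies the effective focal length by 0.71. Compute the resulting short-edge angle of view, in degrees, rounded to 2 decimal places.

Effective focal length f = 103 × 0.71 = 73.13 mm.
α = 2·arctan(23.11 / (2 × 73.13)) = 2·arctan(0.15801) ≈ 17.9577°.

17.96°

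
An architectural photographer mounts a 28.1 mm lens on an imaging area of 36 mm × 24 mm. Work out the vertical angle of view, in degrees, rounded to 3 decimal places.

Angle of view α = 2·arctan(h/2f) with h = 24 mm and f = 28.1 mm.
h/2f = 0.42705; arctan(0.42705) ≈ 23.1247°, so α ≈ 46.2494°.

46.249°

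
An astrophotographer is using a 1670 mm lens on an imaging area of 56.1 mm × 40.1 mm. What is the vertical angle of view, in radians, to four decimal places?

0.0240 rad

Angle of view α = 2·arctan(h/2f) with h = 40.1 mm and f = 1670 mm.
h/2f = 0.01201; arctan(0.01201) ≈ 0.0120 rad, so α ≈ 0.0240 rad.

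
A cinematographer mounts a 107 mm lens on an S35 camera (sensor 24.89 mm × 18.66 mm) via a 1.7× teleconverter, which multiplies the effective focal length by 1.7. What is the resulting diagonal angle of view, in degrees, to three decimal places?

Effective focal length f = 107 × 1.7 = 181.9 mm.
Sensor diagonal = √(24.89² + 18.66²) = √967.7077 ≈ 31.1080 mm.
α = 2·arctan(31.108 / (2 × 181.9)) = 2·arctan(0.08551) ≈ 9.7748°.

9.775°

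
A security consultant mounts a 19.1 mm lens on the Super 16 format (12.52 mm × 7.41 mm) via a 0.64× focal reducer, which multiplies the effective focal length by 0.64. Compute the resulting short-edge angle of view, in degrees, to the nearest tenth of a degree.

33.7°

Effective focal length f = 19.1 × 0.64 = 12.224 mm.
α = 2·arctan(7.41 / (2 × 12.224)) = 2·arctan(0.30309) ≈ 33.7233°.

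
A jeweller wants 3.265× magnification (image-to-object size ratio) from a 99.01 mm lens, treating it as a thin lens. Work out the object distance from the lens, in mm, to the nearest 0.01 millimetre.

129.33 mm

With m = dᵢ/dₒ and 1/f = 1/dₒ + 1/dᵢ, substituting dᵢ = m·dₒ gives 1/f = (1 + 1/m)/dₒ, hence dₒ = f·(1 + 1/m).
dₒ = 99.01 × (1 + 1/3.265) = 99.01 × 1.30628 ≈ 129.335 mm.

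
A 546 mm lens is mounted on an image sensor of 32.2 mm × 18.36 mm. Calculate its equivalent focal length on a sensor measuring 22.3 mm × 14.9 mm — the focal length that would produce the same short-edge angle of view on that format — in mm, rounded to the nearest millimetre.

Equal angle of view means equal height/f ratio, so f₂ = f₁ · (height₂/height₁) = 546 × 14.9/18.36.
f₂ = 546 × 0.81155 ≈ 443.105 mm.

443 mm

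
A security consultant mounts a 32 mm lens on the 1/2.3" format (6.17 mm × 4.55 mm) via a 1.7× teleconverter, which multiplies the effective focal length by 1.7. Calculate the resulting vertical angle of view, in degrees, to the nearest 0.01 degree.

Effective focal length f = 32 × 1.7 = 54.4 mm.
α = 2·arctan(4.55 / (2 × 54.4)) = 2·arctan(0.04182) ≈ 4.7894°.

4.79°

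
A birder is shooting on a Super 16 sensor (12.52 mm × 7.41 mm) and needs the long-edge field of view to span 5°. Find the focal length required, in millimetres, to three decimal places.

143.378 mm

From α = 2·arctan(w/2f) we get f = w / (2·tan(α/2)).
With w = 12.52 mm and α/2 = 2.5°, tan(α/2) ≈ 0.04366, so f ≈ 12.52 / 0.08732 ≈ 143.3776 mm.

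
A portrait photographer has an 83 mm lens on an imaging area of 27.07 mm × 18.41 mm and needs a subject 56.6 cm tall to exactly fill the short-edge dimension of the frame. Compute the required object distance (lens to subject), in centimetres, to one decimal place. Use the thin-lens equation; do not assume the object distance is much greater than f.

W: 56.6 cm = 566 mm.
Magnification m = h/W = dᵢ/dₒ; combined with 1/f = 1/dₒ + 1/dᵢ this gives dₒ = f·(1 + W/h).
dₒ = 83 mm × (1 + 566/18.41) = 83 × 31.7442 ≈ 2634.765 mm = 263.477 cm.

263.5 cm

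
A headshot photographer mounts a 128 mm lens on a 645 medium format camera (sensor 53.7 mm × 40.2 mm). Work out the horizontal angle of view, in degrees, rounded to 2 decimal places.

Angle of view α = 2·arctan(w/2f) with w = 53.7 mm and f = 128 mm.
w/2f = 0.20977; arctan(0.20977) ≈ 11.8469°, so α ≈ 23.6938°.

23.69°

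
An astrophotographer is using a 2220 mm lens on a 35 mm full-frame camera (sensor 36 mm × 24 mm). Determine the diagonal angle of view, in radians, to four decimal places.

0.0195 rad

Sensor diagonal = √(36² + 24²) = √1872.0000 ≈ 43.2666 mm.
Angle of view α = 2·arctan(d/2f) with d = 43.2666 mm and f = 2220 mm.
d/2f = 0.00974; arctan(0.00974) ≈ 0.0097 rad, so α ≈ 0.0195 rad.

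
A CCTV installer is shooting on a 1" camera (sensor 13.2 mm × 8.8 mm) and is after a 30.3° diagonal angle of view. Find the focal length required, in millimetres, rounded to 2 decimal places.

Sensor diagonal = √(13.2² + 8.8²) = √251.6800 ≈ 15.8644 mm.
From α = 2·arctan(d/2f) we get f = d / (2·tan(α/2)).
With d = 15.8644 mm and α/2 = 15.15°, tan(α/2) ≈ 0.27076, so f ≈ 15.8644 / 0.54151 ≈ 29.2964 mm.

29.30 mm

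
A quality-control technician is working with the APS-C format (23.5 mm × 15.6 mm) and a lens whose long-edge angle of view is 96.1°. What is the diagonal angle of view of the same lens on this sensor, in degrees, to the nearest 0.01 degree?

106.34°

From the long-edge AOV: f = 23.5 / (2·tan(48.05°)) = 23.5 / 2.22513 ≈ 10.5612 mm.
Sensor diagonal = √(23.5² + 15.6²) = √795.6100 ≈ 28.2066 mm.
Diagonal AOV = 2·arctan(28.2066 / (2 × 10.5612)) = 2·arctan(1.33539) ≈ 106.3448°.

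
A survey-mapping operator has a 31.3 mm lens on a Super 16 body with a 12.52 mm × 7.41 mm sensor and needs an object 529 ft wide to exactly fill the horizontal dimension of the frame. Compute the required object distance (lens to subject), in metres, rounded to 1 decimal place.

W: 529 ft × 304.8 mm/ft = 161239.19 mm.
Magnification m = w/W = dᵢ/dₒ; combined with 1/f = 1/dₒ + 1/dᵢ this gives dₒ = f·(1 + W/w).
dₒ = 31.3 mm × (1 + 161239/12.52) = 31.3 × 12879.5299 ≈ 403129.287 mm = 403.129 m.

403.1 m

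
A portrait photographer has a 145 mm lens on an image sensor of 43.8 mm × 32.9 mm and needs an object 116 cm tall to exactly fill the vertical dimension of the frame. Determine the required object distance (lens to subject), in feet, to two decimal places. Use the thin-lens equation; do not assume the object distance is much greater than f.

W: 116 cm = 1160 mm.
Magnification m = h/W = dᵢ/dₒ; combined with 1/f = 1/dₒ + 1/dᵢ this gives dₒ = f·(1 + W/h).
dₒ = 145 mm × (1 + 1160/32.9) = 145 × 36.2584 ≈ 5257.462 mm = 5257.462/304.8 ft = 17.2489 ft.

17.25 ft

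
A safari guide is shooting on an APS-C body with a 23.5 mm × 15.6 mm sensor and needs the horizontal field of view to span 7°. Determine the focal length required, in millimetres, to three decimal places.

192.111 mm

From α = 2·arctan(w/2f) we get f = w / (2·tan(α/2)).
With w = 23.5 mm and α/2 = 3.5°, tan(α/2) ≈ 0.06116, so f ≈ 23.5 / 0.12233 ≈ 192.1108 mm.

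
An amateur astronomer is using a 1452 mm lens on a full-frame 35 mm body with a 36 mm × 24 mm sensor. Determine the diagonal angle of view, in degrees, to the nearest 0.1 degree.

Sensor diagonal = √(36² + 24²) = √1872.0000 ≈ 43.2666 mm.
Angle of view α = 2·arctan(d/2f) with d = 43.2666 mm and f = 1452 mm.
d/2f = 0.01490; arctan(0.01490) ≈ 0.8536°, so α ≈ 1.7072°.

1.7°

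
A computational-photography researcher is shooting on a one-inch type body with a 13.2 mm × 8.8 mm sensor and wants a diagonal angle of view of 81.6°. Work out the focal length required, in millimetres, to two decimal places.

9.19 mm

Sensor diagonal = √(13.2² + 8.8²) = √251.6800 ≈ 15.8644 mm.
From α = 2·arctan(d/2f) we get f = d / (2·tan(α/2)).
With d = 15.8644 mm and α/2 = 40.8°, tan(α/2) ≈ 0.86318, so f ≈ 15.8644 / 1.72635 ≈ 9.1896 mm.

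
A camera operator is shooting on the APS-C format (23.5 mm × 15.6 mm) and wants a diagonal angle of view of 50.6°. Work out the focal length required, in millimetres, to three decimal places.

Sensor diagonal = √(23.5² + 15.6²) = √795.6100 ≈ 28.2066 mm.
From α = 2·arctan(d/2f) we get f = d / (2·tan(α/2)).
With d = 28.2066 mm and α/2 = 25.3°, tan(α/2) ≈ 0.47270, so f ≈ 28.2066 / 0.94540 ≈ 29.8357 mm.

29.836 mm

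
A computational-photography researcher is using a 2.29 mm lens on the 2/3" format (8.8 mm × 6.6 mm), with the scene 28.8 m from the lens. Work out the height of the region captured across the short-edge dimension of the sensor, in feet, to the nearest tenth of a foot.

272.3 ft

dₒ: 28.8 m = 28800 mm.
Similar triangles through the lens centre give W/dₒ = h/dᵢ; with 1/f = 1/dₒ + 1/dᵢ this gives W = h·(dₒ − f)/f.
W = 6.6 mm × (28800 − 2.29) / 2.29 = 6.6 × 12575.4192 ≈ 82997.767 mm = 82997.767/304.8 ft = 272.302 ft.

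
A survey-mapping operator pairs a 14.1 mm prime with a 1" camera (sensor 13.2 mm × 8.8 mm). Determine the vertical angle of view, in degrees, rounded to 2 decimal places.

34.66°

Angle of view α = 2·arctan(h/2f) with h = 8.8 mm and f = 14.1 mm.
h/2f = 0.31206; arctan(0.31206) ≈ 17.3309°, so α ≈ 34.6618°.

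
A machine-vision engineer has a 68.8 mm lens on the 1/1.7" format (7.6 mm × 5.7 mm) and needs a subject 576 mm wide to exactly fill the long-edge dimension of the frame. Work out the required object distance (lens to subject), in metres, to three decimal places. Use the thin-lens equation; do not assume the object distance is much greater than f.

5.283 m

Magnification m = w/W = dᵢ/dₒ; combined with 1/f = 1/dₒ + 1/dᵢ this gives dₒ = f·(1 + W/w).
dₒ = 68.8 mm × (1 + 576/7.6) = 68.8 × 76.7895 ≈ 5283.116 mm = 5.28312 m.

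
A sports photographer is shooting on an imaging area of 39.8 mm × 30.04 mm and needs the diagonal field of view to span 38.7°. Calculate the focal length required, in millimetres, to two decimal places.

Sensor diagonal = √(39.8² + 30.04²) = √2486.4416 ≈ 49.8642 mm.
From α = 2·arctan(d/2f) we get f = d / (2·tan(α/2)).
With d = 49.8642 mm and α/2 = 19.35°, tan(α/2) ≈ 0.35118, so f ≈ 49.8642 / 0.70235 ≈ 70.9963 mm.

71.00 mm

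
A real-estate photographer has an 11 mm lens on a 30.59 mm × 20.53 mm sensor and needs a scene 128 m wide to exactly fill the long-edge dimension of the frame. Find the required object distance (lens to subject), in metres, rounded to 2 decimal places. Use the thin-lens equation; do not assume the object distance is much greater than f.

46.04 m

W: 128 m = 128000 mm.
Magnification m = w/W = dᵢ/dₒ; combined with 1/f = 1/dₒ + 1/dᵢ this gives dₒ = f·(1 + W/w).
dₒ = 11 mm × (1 + 128000/30.59) = 11 × 4185.3740 ≈ 46039.114 mm = 46.0391 m.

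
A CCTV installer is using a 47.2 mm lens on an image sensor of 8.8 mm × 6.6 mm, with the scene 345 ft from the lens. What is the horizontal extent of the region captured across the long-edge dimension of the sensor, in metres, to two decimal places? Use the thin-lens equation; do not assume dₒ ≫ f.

19.60 m

dₒ: 345 ft × 304.8 mm/ft = 105156.00 mm.
Similar triangles through the lens centre give W/dₒ = w/dᵢ; with 1/f = 1/dₒ + 1/dᵢ this gives W = w·(dₒ − f)/f.
W = 8.8 mm × (105156 − 47.2) / 47.2 = 8.8 × 2226.8813 ≈ 19596.555 mm = 19.5966 m.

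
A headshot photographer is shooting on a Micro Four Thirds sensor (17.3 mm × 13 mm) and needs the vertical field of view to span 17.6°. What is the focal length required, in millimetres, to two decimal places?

From α = 2·arctan(h/2f) we get f = h / (2·tan(α/2)).
With h = 13 mm and α/2 = 8.8°, tan(α/2) ≈ 0.15481, so f ≈ 13 / 0.30962 ≈ 41.9874 mm.

41.99 mm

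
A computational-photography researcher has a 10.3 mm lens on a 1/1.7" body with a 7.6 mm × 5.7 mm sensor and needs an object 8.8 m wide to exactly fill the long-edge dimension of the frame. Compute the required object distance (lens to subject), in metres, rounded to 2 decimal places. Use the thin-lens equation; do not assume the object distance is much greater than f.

11.94 m

W: 8.8 m = 8800 mm.
Magnification m = w/W = dᵢ/dₒ; combined with 1/f = 1/dₒ + 1/dᵢ this gives dₒ = f·(1 + W/w).
dₒ = 10.3 mm × (1 + 8800/7.6) = 10.3 × 1158.8947 ≈ 11936.616 mm = 11.9366 m.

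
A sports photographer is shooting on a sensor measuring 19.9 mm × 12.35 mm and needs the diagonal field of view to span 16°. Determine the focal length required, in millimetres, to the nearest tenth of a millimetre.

Sensor diagonal = √(19.9² + 12.35²) = √548.5325 ≈ 23.4208 mm.
From α = 2·arctan(d/2f) we get f = d / (2·tan(α/2)).
With d = 23.4208 mm and α/2 = 8°, tan(α/2) ≈ 0.14054, so f ≈ 23.4208 / 0.28108 ≈ 83.3237 mm.

83.3 mm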